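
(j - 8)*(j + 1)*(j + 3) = j^3 - 4*j^2 - 29*j - 24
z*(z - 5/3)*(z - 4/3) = z^3 - 3*z^2 + 20*z/9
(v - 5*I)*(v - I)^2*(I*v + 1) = I*v^4 + 8*v^3 - 18*I*v^2 - 16*v + 5*I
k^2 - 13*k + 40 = (k - 8)*(k - 5)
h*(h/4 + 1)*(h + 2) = h^3/4 + 3*h^2/2 + 2*h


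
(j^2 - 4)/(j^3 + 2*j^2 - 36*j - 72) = (j - 2)/(j^2 - 36)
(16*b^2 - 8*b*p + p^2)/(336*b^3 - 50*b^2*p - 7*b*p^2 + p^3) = (16*b^2 - 8*b*p + p^2)/(336*b^3 - 50*b^2*p - 7*b*p^2 + p^3)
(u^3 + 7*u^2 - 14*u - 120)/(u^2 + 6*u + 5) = (u^2 + 2*u - 24)/(u + 1)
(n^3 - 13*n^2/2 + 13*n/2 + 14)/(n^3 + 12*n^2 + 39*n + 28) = (n^2 - 15*n/2 + 14)/(n^2 + 11*n + 28)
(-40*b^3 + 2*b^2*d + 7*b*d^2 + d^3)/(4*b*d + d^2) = -10*b^2/d + 3*b + d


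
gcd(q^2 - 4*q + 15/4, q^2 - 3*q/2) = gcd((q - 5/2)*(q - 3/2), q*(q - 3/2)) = q - 3/2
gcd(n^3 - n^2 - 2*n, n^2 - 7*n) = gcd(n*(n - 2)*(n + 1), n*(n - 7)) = n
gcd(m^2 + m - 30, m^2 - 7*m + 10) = m - 5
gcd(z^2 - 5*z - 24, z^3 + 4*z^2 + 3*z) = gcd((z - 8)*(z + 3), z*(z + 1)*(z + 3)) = z + 3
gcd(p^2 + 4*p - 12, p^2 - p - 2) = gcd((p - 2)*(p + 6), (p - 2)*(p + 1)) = p - 2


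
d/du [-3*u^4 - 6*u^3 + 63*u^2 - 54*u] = -12*u^3 - 18*u^2 + 126*u - 54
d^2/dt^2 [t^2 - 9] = 2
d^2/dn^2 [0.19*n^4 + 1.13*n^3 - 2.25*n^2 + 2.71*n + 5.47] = 2.28*n^2 + 6.78*n - 4.5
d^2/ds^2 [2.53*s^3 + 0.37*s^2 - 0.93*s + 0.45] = 15.18*s + 0.74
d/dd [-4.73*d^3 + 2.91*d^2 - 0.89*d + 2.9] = -14.19*d^2 + 5.82*d - 0.89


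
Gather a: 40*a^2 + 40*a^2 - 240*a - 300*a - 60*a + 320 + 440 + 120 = 80*a^2 - 600*a + 880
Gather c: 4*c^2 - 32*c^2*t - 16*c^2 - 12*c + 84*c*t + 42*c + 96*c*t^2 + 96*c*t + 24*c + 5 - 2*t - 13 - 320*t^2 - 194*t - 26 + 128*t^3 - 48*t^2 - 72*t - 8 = c^2*(-32*t - 12) + c*(96*t^2 + 180*t + 54) + 128*t^3 - 368*t^2 - 268*t - 42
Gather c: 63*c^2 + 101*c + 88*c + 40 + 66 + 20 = 63*c^2 + 189*c + 126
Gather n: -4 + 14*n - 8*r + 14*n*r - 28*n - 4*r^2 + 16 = n*(14*r - 14) - 4*r^2 - 8*r + 12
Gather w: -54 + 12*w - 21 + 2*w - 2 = 14*w - 77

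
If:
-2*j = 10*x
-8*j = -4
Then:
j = 1/2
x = -1/10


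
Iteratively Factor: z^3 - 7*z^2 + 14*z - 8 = (z - 1)*(z^2 - 6*z + 8) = (z - 2)*(z - 1)*(z - 4)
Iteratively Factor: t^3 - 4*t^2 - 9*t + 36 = (t - 3)*(t^2 - t - 12) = (t - 3)*(t + 3)*(t - 4)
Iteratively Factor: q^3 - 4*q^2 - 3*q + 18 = (q - 3)*(q^2 - q - 6) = (q - 3)*(q + 2)*(q - 3)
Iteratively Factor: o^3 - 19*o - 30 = (o + 2)*(o^2 - 2*o - 15) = (o + 2)*(o + 3)*(o - 5)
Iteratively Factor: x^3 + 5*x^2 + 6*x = (x)*(x^2 + 5*x + 6) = x*(x + 2)*(x + 3)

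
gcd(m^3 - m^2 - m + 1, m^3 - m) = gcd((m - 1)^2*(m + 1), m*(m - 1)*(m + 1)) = m^2 - 1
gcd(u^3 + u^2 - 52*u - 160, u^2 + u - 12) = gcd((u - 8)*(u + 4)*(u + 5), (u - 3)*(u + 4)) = u + 4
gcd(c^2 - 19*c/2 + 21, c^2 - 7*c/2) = c - 7/2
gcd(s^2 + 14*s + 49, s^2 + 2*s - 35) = s + 7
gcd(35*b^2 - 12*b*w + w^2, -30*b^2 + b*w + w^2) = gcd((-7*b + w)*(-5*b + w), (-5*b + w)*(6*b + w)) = -5*b + w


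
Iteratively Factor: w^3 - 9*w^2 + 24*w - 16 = (w - 4)*(w^2 - 5*w + 4) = (w - 4)^2*(w - 1)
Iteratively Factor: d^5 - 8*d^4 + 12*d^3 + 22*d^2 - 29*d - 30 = (d - 2)*(d^4 - 6*d^3 + 22*d + 15) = (d - 3)*(d - 2)*(d^3 - 3*d^2 - 9*d - 5) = (d - 5)*(d - 3)*(d - 2)*(d^2 + 2*d + 1) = (d - 5)*(d - 3)*(d - 2)*(d + 1)*(d + 1)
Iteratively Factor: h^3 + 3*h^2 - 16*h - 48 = (h + 4)*(h^2 - h - 12) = (h + 3)*(h + 4)*(h - 4)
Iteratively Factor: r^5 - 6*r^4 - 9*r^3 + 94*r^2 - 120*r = (r - 3)*(r^4 - 3*r^3 - 18*r^2 + 40*r) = (r - 3)*(r - 2)*(r^3 - r^2 - 20*r) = r*(r - 3)*(r - 2)*(r^2 - r - 20) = r*(r - 3)*(r - 2)*(r + 4)*(r - 5)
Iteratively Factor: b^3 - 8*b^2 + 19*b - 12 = (b - 3)*(b^2 - 5*b + 4) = (b - 3)*(b - 1)*(b - 4)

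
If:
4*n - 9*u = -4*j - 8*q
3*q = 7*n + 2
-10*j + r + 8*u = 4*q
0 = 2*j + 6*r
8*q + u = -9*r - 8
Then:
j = -540/587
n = -451/587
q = -661/587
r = 180/587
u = -1028/587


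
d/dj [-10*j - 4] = -10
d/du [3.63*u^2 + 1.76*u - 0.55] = 7.26*u + 1.76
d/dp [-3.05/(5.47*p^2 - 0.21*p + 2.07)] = (33.367*p - 0.6405)/(5.47*p^2 - 0.21*p + 2.07)^2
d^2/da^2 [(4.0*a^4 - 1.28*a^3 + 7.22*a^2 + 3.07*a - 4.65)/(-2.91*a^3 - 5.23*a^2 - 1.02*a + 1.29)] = (2.27373675443232e-13*a^7 - 356.318372*a^6 - 396.902178000001*a^5 + 515.374001999999*a^4 + 784.32745*a^3 + 325.415826*a^2 + 142.075224*a + 40.311414)/(24.642171*a^9 + 132.864489*a^8 + 264.703203*a^7 + 203.426236*a^6 - 25.014816*a^5 - 112.505715*a^4 - 25.701003*a^3 + 22.083381*a^2 + 5.092146*a - 2.146689)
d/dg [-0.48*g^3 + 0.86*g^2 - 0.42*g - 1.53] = -1.44*g^2 + 1.72*g - 0.42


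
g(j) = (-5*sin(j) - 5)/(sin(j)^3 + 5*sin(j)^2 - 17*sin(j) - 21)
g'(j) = (-5*sin(j) - 5)*(-3*sin(j)^2*cos(j) - 10*sin(j)*cos(j) + 17*cos(j))/(sin(j)^3 + 5*sin(j)^2 - 17*sin(j) - 21)^2 - 5*cos(j)/(sin(j)^3 + 5*sin(j)^2 - 17*sin(j) - 21) = 10*(sin(j) + 2)*cos(j)/((sin(j) - 3)^2*(sin(j) + 7)^2)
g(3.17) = 0.24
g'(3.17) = -0.04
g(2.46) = 0.28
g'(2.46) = -0.06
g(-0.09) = 0.23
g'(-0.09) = 0.04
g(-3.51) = 0.26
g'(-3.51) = -0.06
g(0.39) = 0.26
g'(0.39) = 0.06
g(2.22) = 0.29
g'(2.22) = -0.06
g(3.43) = 0.23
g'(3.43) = -0.03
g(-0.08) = 0.23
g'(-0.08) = 0.04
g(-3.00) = 0.23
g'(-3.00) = -0.04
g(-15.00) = 0.22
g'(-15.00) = -0.02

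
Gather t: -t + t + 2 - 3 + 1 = 0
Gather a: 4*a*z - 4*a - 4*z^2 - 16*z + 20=a*(4*z - 4) - 4*z^2 - 16*z + 20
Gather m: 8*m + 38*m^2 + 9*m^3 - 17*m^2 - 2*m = 9*m^3 + 21*m^2 + 6*m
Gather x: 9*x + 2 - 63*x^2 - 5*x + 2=-63*x^2 + 4*x + 4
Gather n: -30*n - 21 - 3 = -30*n - 24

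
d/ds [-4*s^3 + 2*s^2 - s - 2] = -12*s^2 + 4*s - 1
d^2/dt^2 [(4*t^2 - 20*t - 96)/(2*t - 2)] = -112/(t^3 - 3*t^2 + 3*t - 1)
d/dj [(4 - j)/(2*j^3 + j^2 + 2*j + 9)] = (-2*j^3 - j^2 - 2*j + 2*(j - 4)*(3*j^2 + j + 1) - 9)/(2*j^3 + j^2 + 2*j + 9)^2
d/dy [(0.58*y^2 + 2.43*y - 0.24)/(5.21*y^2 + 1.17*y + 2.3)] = (-11.9817*y^2 + 5.1688*y + 5.8698)/(27.1441*y^4 + 12.1914*y^3 + 25.3349*y^2 + 5.382*y + 5.29)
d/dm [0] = 0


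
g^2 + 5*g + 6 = (g + 2)*(g + 3)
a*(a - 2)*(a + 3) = a^3 + a^2 - 6*a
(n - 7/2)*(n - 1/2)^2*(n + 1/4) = n^4 - 17*n^3/4 + 21*n^2/8 + n/16 - 7/32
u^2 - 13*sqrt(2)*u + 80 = (u - 8*sqrt(2))*(u - 5*sqrt(2))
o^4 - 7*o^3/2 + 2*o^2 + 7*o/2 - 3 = (o - 2)*(o - 3/2)*(o - 1)*(o + 1)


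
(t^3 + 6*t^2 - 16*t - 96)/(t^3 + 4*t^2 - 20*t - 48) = (t + 4)/(t + 2)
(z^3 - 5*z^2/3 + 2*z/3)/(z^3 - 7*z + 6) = z*(3*z - 2)/(3*(z^2 + z - 6))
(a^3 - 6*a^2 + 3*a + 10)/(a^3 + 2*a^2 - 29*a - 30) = (a - 2)/(a + 6)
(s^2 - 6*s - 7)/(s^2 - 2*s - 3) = (s - 7)/(s - 3)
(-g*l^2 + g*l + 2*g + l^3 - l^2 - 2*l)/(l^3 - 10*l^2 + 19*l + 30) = (-g*l + 2*g + l^2 - 2*l)/(l^2 - 11*l + 30)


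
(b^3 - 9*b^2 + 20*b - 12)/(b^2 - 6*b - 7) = (-b^3 + 9*b^2 - 20*b + 12)/(-b^2 + 6*b + 7)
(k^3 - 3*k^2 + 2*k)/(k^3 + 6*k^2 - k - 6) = k*(k - 2)/(k^2 + 7*k + 6)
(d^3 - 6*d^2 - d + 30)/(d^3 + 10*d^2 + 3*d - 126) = (d^2 - 3*d - 10)/(d^2 + 13*d + 42)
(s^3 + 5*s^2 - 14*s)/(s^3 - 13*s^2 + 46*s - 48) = s*(s + 7)/(s^2 - 11*s + 24)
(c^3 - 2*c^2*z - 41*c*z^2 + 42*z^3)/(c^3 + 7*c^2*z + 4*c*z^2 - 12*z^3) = (c - 7*z)/(c + 2*z)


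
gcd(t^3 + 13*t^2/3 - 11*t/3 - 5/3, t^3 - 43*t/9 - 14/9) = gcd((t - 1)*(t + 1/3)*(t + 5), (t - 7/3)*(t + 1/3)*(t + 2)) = t + 1/3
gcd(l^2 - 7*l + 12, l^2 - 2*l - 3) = l - 3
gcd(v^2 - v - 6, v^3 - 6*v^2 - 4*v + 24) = v + 2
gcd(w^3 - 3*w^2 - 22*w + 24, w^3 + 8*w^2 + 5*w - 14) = w - 1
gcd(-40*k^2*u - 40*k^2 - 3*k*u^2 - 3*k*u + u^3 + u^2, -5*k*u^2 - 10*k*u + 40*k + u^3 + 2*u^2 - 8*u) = 1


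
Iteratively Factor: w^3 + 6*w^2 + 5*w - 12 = (w + 4)*(w^2 + 2*w - 3) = (w - 1)*(w + 4)*(w + 3)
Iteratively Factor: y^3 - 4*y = (y - 2)*(y^2 + 2*y) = y*(y - 2)*(y + 2)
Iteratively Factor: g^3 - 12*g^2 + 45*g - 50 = (g - 5)*(g^2 - 7*g + 10) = (g - 5)*(g - 2)*(g - 5)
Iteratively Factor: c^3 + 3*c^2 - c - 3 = (c - 1)*(c^2 + 4*c + 3) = (c - 1)*(c + 3)*(c + 1)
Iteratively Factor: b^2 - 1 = (b + 1)*(b - 1)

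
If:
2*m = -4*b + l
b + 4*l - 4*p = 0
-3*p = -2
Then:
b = 8/51 - 8*m/17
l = 2*m/17 + 32/51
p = 2/3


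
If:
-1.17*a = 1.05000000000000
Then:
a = -0.90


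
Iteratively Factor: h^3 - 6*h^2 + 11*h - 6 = (h - 3)*(h^2 - 3*h + 2) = (h - 3)*(h - 2)*(h - 1)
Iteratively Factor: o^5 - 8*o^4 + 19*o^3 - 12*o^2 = (o)*(o^4 - 8*o^3 + 19*o^2 - 12*o) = o*(o - 4)*(o^3 - 4*o^2 + 3*o) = o*(o - 4)*(o - 3)*(o^2 - o) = o^2*(o - 4)*(o - 3)*(o - 1)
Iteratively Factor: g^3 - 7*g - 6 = (g - 3)*(g^2 + 3*g + 2) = (g - 3)*(g + 1)*(g + 2)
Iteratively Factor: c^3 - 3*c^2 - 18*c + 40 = (c - 2)*(c^2 - c - 20) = (c - 2)*(c + 4)*(c - 5)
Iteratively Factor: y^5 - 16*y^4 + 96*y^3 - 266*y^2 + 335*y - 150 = (y - 2)*(y^4 - 14*y^3 + 68*y^2 - 130*y + 75) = (y - 5)*(y - 2)*(y^3 - 9*y^2 + 23*y - 15) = (y - 5)*(y - 3)*(y - 2)*(y^2 - 6*y + 5) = (y - 5)*(y - 3)*(y - 2)*(y - 1)*(y - 5)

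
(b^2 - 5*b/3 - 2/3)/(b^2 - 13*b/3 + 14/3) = (3*b + 1)/(3*b - 7)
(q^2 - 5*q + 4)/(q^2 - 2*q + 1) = (q - 4)/(q - 1)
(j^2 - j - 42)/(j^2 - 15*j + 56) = (j + 6)/(j - 8)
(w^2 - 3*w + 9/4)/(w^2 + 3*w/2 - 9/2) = (w - 3/2)/(w + 3)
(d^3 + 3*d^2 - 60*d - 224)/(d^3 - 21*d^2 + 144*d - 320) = (d^2 + 11*d + 28)/(d^2 - 13*d + 40)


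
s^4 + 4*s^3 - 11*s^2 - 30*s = s*(s - 3)*(s + 2)*(s + 5)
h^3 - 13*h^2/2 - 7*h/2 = h*(h - 7)*(h + 1/2)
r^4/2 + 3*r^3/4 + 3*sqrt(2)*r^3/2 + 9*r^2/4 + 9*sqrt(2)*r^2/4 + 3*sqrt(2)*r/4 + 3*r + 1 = (r/2 + sqrt(2)/2)*(r + 1/2)*(r + 1)*(r + 2*sqrt(2))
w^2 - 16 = (w - 4)*(w + 4)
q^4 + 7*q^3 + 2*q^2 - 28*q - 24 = (q - 2)*(q + 1)*(q + 2)*(q + 6)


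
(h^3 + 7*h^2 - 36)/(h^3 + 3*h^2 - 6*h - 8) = (h^2 + 9*h + 18)/(h^2 + 5*h + 4)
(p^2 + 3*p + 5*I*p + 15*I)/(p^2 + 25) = (p + 3)/(p - 5*I)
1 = 1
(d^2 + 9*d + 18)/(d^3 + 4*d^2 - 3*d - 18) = (d + 6)/(d^2 + d - 6)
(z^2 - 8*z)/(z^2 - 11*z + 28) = z*(z - 8)/(z^2 - 11*z + 28)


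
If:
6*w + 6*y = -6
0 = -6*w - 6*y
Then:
No Solution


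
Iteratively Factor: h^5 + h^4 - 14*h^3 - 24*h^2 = (h - 4)*(h^4 + 5*h^3 + 6*h^2) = h*(h - 4)*(h^3 + 5*h^2 + 6*h) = h^2*(h - 4)*(h^2 + 5*h + 6) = h^2*(h - 4)*(h + 2)*(h + 3)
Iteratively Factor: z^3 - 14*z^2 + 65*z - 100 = (z - 5)*(z^2 - 9*z + 20) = (z - 5)^2*(z - 4)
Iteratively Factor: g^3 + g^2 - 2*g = (g + 2)*(g^2 - g) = g*(g + 2)*(g - 1)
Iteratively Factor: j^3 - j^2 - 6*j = (j - 3)*(j^2 + 2*j) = (j - 3)*(j + 2)*(j)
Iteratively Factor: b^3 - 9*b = (b + 3)*(b^2 - 3*b) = b*(b + 3)*(b - 3)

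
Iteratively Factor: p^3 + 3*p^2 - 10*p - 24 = (p + 2)*(p^2 + p - 12) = (p + 2)*(p + 4)*(p - 3)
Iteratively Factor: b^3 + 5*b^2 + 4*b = (b)*(b^2 + 5*b + 4) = b*(b + 1)*(b + 4)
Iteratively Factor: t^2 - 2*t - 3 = (t + 1)*(t - 3)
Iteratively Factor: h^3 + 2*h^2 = (h)*(h^2 + 2*h) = h*(h + 2)*(h)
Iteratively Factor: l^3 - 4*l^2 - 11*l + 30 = (l - 2)*(l^2 - 2*l - 15) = (l - 5)*(l - 2)*(l + 3)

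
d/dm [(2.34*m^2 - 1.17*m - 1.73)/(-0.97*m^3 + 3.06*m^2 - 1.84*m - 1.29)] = (2.2698*m^4 - 2.2698*m^3 - 5.7597*m^2 + 4.5504*m - 1.6739)/(0.9409*m^6 - 5.9364*m^5 + 12.9332*m^4 - 8.7582*m^3 - 4.5092*m^2 + 4.7472*m + 1.6641)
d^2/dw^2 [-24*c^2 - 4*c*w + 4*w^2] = 8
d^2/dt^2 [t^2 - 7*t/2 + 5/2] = 2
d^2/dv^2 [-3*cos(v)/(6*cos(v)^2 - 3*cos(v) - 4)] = (-54*(1 - cos(v)^2)^2 - 108*cos(v)^5 - 216*cos(v)^3 - 72*cos(v)^2 + 384*cos(v) - 18)/(-6*cos(v)^2 + 3*cos(v) + 4)^3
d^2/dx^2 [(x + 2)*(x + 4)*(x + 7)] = 6*x + 26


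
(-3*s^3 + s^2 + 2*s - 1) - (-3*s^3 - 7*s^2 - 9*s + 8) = 8*s^2 + 11*s - 9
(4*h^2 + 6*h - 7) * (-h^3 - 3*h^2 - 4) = -4*h^5 - 18*h^4 - 11*h^3 + 5*h^2 - 24*h + 28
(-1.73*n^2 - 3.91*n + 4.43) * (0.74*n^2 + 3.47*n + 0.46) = -1.2802*n^4 - 8.8965*n^3 - 11.0853*n^2 + 13.5735*n + 2.0378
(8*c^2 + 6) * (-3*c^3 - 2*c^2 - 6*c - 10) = -24*c^5 - 16*c^4 - 66*c^3 - 92*c^2 - 36*c - 60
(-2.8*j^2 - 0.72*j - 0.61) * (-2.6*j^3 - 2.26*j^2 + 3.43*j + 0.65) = 7.28*j^5 + 8.2*j^4 - 6.3908*j^3 - 2.911*j^2 - 2.5603*j - 0.3965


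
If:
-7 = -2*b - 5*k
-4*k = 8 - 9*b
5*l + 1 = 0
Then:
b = 68/53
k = 47/53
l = -1/5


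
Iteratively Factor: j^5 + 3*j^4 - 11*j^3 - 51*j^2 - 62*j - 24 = (j + 1)*(j^4 + 2*j^3 - 13*j^2 - 38*j - 24) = (j + 1)^2*(j^3 + j^2 - 14*j - 24) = (j + 1)^2*(j + 2)*(j^2 - j - 12) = (j + 1)^2*(j + 2)*(j + 3)*(j - 4)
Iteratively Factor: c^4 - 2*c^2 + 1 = (c + 1)*(c^3 - c^2 - c + 1) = (c - 1)*(c + 1)*(c^2 - 1) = (c - 1)^2*(c + 1)*(c + 1)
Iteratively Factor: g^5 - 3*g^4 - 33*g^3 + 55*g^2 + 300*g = (g - 5)*(g^4 + 2*g^3 - 23*g^2 - 60*g) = (g - 5)^2*(g^3 + 7*g^2 + 12*g) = (g - 5)^2*(g + 3)*(g^2 + 4*g) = (g - 5)^2*(g + 3)*(g + 4)*(g)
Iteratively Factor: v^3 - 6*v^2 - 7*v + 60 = (v - 4)*(v^2 - 2*v - 15) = (v - 4)*(v + 3)*(v - 5)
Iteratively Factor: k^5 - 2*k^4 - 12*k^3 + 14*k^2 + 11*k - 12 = (k - 4)*(k^4 + 2*k^3 - 4*k^2 - 2*k + 3) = (k - 4)*(k + 3)*(k^3 - k^2 - k + 1) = (k - 4)*(k - 1)*(k + 3)*(k^2 - 1) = (k - 4)*(k - 1)*(k + 1)*(k + 3)*(k - 1)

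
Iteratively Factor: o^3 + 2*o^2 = (o)*(o^2 + 2*o) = o*(o + 2)*(o)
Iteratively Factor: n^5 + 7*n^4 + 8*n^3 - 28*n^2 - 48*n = (n)*(n^4 + 7*n^3 + 8*n^2 - 28*n - 48) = n*(n + 4)*(n^3 + 3*n^2 - 4*n - 12) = n*(n + 3)*(n + 4)*(n^2 - 4) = n*(n - 2)*(n + 3)*(n + 4)*(n + 2)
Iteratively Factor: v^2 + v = (v + 1)*(v)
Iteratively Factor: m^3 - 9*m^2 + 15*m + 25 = (m + 1)*(m^2 - 10*m + 25) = (m - 5)*(m + 1)*(m - 5)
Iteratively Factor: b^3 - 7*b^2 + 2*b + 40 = (b - 4)*(b^2 - 3*b - 10) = (b - 4)*(b + 2)*(b - 5)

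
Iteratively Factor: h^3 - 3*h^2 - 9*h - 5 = (h - 5)*(h^2 + 2*h + 1) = (h - 5)*(h + 1)*(h + 1)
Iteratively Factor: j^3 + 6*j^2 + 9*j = (j + 3)*(j^2 + 3*j) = j*(j + 3)*(j + 3)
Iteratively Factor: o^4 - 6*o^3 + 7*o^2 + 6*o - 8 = (o - 2)*(o^3 - 4*o^2 - o + 4) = (o - 2)*(o + 1)*(o^2 - 5*o + 4) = (o - 2)*(o - 1)*(o + 1)*(o - 4)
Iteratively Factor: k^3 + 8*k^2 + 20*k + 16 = (k + 2)*(k^2 + 6*k + 8) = (k + 2)^2*(k + 4)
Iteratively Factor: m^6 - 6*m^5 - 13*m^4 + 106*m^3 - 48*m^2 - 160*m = (m - 4)*(m^5 - 2*m^4 - 21*m^3 + 22*m^2 + 40*m) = (m - 4)*(m + 1)*(m^4 - 3*m^3 - 18*m^2 + 40*m) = (m - 4)*(m + 1)*(m + 4)*(m^3 - 7*m^2 + 10*m) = (m - 5)*(m - 4)*(m + 1)*(m + 4)*(m^2 - 2*m) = m*(m - 5)*(m - 4)*(m + 1)*(m + 4)*(m - 2)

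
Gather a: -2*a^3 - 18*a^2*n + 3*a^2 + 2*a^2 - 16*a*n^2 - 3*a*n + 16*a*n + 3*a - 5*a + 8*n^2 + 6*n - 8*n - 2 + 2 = -2*a^3 + a^2*(5 - 18*n) + a*(-16*n^2 + 13*n - 2) + 8*n^2 - 2*n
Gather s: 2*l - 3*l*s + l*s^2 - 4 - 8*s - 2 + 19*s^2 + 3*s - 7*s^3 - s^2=2*l - 7*s^3 + s^2*(l + 18) + s*(-3*l - 5) - 6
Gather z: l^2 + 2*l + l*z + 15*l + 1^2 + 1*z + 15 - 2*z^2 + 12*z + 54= l^2 + 17*l - 2*z^2 + z*(l + 13) + 70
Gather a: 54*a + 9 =54*a + 9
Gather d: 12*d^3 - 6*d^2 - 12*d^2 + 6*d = 12*d^3 - 18*d^2 + 6*d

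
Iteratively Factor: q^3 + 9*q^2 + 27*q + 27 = (q + 3)*(q^2 + 6*q + 9) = (q + 3)^2*(q + 3)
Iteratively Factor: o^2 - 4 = (o + 2)*(o - 2)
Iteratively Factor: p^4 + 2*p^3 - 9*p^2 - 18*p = (p)*(p^3 + 2*p^2 - 9*p - 18) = p*(p + 2)*(p^2 - 9) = p*(p + 2)*(p + 3)*(p - 3)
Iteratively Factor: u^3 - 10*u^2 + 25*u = (u)*(u^2 - 10*u + 25) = u*(u - 5)*(u - 5)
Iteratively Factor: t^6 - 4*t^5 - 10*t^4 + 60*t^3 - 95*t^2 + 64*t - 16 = (t - 1)*(t^5 - 3*t^4 - 13*t^3 + 47*t^2 - 48*t + 16) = (t - 1)^2*(t^4 - 2*t^3 - 15*t^2 + 32*t - 16) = (t - 1)^3*(t^3 - t^2 - 16*t + 16) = (t - 4)*(t - 1)^3*(t^2 + 3*t - 4) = (t - 4)*(t - 1)^3*(t + 4)*(t - 1)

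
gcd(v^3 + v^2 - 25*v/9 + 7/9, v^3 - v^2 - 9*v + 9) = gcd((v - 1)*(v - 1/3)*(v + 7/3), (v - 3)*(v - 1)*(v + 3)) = v - 1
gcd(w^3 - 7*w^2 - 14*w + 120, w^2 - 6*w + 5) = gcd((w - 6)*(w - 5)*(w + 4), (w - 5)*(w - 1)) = w - 5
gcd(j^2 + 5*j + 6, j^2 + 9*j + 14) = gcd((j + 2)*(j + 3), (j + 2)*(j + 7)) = j + 2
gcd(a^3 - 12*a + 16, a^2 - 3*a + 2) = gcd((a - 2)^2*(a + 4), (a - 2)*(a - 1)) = a - 2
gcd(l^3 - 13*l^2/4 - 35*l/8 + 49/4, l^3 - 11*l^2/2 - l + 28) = l^2 - 3*l/2 - 7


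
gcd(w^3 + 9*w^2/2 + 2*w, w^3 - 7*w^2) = w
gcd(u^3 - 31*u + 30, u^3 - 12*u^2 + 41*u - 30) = u^2 - 6*u + 5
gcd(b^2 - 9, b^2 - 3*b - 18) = b + 3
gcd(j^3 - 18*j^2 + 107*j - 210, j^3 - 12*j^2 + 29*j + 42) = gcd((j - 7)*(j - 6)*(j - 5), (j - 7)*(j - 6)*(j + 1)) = j^2 - 13*j + 42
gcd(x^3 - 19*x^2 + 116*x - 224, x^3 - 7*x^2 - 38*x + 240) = x - 8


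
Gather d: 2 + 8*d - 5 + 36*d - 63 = 44*d - 66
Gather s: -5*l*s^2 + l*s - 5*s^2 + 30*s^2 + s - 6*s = s^2*(25 - 5*l) + s*(l - 5)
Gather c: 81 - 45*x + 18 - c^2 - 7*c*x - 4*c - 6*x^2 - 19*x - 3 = -c^2 + c*(-7*x - 4) - 6*x^2 - 64*x + 96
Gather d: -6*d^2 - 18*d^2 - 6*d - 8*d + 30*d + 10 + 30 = -24*d^2 + 16*d + 40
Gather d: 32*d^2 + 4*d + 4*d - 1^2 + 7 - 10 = 32*d^2 + 8*d - 4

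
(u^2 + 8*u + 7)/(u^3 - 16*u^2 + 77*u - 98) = (u^2 + 8*u + 7)/(u^3 - 16*u^2 + 77*u - 98)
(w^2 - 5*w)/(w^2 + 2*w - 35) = w/(w + 7)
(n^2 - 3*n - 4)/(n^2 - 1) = (n - 4)/(n - 1)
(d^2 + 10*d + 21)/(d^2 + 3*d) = (d + 7)/d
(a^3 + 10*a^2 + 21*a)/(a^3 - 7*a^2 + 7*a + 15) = a*(a^2 + 10*a + 21)/(a^3 - 7*a^2 + 7*a + 15)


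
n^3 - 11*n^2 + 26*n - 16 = (n - 8)*(n - 2)*(n - 1)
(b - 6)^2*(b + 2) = b^3 - 10*b^2 + 12*b + 72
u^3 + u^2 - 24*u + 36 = (u - 3)*(u - 2)*(u + 6)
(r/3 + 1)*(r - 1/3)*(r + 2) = r^3/3 + 14*r^2/9 + 13*r/9 - 2/3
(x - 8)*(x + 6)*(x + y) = x^3 + x^2*y - 2*x^2 - 2*x*y - 48*x - 48*y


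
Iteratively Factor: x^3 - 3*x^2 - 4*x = (x - 4)*(x^2 + x) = x*(x - 4)*(x + 1)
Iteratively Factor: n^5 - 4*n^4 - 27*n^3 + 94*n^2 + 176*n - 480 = (n - 2)*(n^4 - 2*n^3 - 31*n^2 + 32*n + 240) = (n - 4)*(n - 2)*(n^3 + 2*n^2 - 23*n - 60) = (n - 4)*(n - 2)*(n + 4)*(n^2 - 2*n - 15) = (n - 5)*(n - 4)*(n - 2)*(n + 4)*(n + 3)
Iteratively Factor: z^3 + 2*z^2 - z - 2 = (z + 2)*(z^2 - 1) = (z + 1)*(z + 2)*(z - 1)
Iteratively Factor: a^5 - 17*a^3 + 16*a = (a - 1)*(a^4 + a^3 - 16*a^2 - 16*a) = a*(a - 1)*(a^3 + a^2 - 16*a - 16) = a*(a - 1)*(a + 4)*(a^2 - 3*a - 4) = a*(a - 4)*(a - 1)*(a + 4)*(a + 1)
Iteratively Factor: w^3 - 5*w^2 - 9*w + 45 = (w - 3)*(w^2 - 2*w - 15) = (w - 5)*(w - 3)*(w + 3)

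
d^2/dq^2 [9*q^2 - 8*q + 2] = 18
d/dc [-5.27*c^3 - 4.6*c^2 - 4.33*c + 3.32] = -15.81*c^2 - 9.2*c - 4.33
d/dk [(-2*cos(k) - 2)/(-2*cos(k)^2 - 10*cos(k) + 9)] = 2*(4*cos(k) + cos(2*k) + 20)*sin(k)/(10*cos(k) + cos(2*k) - 8)^2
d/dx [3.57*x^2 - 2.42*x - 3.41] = 7.14*x - 2.42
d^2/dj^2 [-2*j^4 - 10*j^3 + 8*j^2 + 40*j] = -24*j^2 - 60*j + 16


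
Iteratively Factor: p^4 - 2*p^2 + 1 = (p + 1)*(p^3 - p^2 - p + 1) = (p - 1)*(p + 1)*(p^2 - 1) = (p - 1)*(p + 1)^2*(p - 1)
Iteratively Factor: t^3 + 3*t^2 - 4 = (t + 2)*(t^2 + t - 2) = (t - 1)*(t + 2)*(t + 2)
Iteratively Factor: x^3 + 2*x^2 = (x)*(x^2 + 2*x) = x^2*(x + 2)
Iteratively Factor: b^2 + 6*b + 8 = (b + 2)*(b + 4)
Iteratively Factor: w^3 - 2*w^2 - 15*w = (w + 3)*(w^2 - 5*w) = (w - 5)*(w + 3)*(w)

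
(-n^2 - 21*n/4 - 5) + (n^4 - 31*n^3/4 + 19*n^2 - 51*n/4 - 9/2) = n^4 - 31*n^3/4 + 18*n^2 - 18*n - 19/2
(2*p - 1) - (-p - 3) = 3*p + 2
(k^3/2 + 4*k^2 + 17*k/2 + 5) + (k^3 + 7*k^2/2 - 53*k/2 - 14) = 3*k^3/2 + 15*k^2/2 - 18*k - 9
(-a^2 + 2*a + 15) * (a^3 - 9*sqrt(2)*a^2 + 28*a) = -a^5 + 2*a^4 + 9*sqrt(2)*a^4 - 18*sqrt(2)*a^3 - 13*a^3 - 135*sqrt(2)*a^2 + 56*a^2 + 420*a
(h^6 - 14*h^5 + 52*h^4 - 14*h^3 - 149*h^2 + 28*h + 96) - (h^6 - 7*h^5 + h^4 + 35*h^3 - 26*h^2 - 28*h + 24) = -7*h^5 + 51*h^4 - 49*h^3 - 123*h^2 + 56*h + 72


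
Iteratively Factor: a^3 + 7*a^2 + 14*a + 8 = (a + 1)*(a^2 + 6*a + 8) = (a + 1)*(a + 4)*(a + 2)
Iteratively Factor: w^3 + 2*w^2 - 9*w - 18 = (w - 3)*(w^2 + 5*w + 6) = (w - 3)*(w + 3)*(w + 2)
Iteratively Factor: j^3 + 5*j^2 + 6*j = (j)*(j^2 + 5*j + 6) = j*(j + 3)*(j + 2)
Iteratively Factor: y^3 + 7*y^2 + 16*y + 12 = (y + 2)*(y^2 + 5*y + 6) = (y + 2)^2*(y + 3)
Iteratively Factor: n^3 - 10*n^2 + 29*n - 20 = (n - 5)*(n^2 - 5*n + 4) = (n - 5)*(n - 4)*(n - 1)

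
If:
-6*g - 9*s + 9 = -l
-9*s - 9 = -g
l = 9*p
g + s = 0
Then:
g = 9/10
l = -117/10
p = -13/10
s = -9/10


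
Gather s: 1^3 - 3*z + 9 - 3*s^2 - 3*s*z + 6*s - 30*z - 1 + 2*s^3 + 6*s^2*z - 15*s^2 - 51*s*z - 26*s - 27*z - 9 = 2*s^3 + s^2*(6*z - 18) + s*(-54*z - 20) - 60*z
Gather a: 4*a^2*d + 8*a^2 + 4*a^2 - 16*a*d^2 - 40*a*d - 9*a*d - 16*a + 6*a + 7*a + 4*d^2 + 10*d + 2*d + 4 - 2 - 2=a^2*(4*d + 12) + a*(-16*d^2 - 49*d - 3) + 4*d^2 + 12*d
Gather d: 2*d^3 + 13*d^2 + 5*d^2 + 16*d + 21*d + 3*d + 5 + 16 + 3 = 2*d^3 + 18*d^2 + 40*d + 24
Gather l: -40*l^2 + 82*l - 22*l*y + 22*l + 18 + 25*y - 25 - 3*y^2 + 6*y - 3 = -40*l^2 + l*(104 - 22*y) - 3*y^2 + 31*y - 10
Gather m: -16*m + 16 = 16 - 16*m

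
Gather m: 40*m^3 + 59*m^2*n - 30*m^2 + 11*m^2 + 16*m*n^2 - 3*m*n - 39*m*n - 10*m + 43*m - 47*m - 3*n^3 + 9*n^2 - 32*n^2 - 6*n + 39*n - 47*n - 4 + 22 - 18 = 40*m^3 + m^2*(59*n - 19) + m*(16*n^2 - 42*n - 14) - 3*n^3 - 23*n^2 - 14*n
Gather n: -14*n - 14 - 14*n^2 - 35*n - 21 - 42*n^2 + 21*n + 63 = -56*n^2 - 28*n + 28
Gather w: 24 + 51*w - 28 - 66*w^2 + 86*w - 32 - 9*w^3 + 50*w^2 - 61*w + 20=-9*w^3 - 16*w^2 + 76*w - 16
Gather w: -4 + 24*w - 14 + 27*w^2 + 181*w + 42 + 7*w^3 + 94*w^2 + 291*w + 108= 7*w^3 + 121*w^2 + 496*w + 132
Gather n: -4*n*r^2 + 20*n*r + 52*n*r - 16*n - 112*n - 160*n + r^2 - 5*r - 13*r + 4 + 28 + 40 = n*(-4*r^2 + 72*r - 288) + r^2 - 18*r + 72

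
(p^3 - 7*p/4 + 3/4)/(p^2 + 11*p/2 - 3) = (2*p^2 + p - 3)/(2*(p + 6))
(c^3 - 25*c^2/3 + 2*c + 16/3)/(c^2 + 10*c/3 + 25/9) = 3*(3*c^3 - 25*c^2 + 6*c + 16)/(9*c^2 + 30*c + 25)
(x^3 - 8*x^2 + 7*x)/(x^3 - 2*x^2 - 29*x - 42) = x*(x - 1)/(x^2 + 5*x + 6)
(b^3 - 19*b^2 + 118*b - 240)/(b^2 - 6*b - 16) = (b^2 - 11*b + 30)/(b + 2)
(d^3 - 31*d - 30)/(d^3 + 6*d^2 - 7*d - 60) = (d^2 - 5*d - 6)/(d^2 + d - 12)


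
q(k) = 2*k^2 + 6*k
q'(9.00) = 42.00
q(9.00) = 216.00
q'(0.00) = 6.00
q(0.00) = 0.00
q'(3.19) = 18.76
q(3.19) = 39.49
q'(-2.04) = -2.16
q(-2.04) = -3.92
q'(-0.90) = 2.40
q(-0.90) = -3.78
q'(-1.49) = 0.04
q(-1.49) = -4.50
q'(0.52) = 8.08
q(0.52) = 3.66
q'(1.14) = 10.56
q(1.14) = 9.44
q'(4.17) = 22.68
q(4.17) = 59.80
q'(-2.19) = -2.76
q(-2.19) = -3.55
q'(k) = 4*k + 6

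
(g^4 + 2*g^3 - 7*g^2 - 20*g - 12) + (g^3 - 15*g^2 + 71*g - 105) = g^4 + 3*g^3 - 22*g^2 + 51*g - 117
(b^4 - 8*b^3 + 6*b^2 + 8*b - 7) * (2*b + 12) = 2*b^5 - 4*b^4 - 84*b^3 + 88*b^2 + 82*b - 84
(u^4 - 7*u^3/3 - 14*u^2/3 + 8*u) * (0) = 0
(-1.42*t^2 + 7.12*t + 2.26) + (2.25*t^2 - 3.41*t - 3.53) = 0.83*t^2 + 3.71*t - 1.27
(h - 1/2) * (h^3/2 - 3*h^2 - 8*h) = h^4/2 - 13*h^3/4 - 13*h^2/2 + 4*h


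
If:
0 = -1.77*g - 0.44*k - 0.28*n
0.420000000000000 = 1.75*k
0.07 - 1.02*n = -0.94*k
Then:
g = -0.11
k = 0.24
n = 0.29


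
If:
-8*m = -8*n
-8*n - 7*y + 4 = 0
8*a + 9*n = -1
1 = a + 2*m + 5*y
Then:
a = -143/271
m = 97/271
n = 97/271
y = 44/271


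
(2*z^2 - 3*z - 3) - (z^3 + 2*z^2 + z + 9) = -z^3 - 4*z - 12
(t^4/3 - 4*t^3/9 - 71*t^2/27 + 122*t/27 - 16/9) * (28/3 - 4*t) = -4*t^5/3 + 44*t^4/9 + 172*t^3/27 - 3452*t^2/81 + 3992*t/81 - 448/27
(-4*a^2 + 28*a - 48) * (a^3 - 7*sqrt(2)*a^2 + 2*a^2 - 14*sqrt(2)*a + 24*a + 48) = -4*a^5 + 20*a^4 + 28*sqrt(2)*a^4 - 140*sqrt(2)*a^3 - 88*a^3 - 56*sqrt(2)*a^2 + 384*a^2 + 192*a + 672*sqrt(2)*a - 2304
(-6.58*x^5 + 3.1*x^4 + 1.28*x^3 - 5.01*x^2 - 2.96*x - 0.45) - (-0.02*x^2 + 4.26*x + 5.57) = -6.58*x^5 + 3.1*x^4 + 1.28*x^3 - 4.99*x^2 - 7.22*x - 6.02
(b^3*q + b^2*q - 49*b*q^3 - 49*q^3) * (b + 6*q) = b^4*q + 6*b^3*q^2 + b^3*q - 49*b^2*q^3 + 6*b^2*q^2 - 294*b*q^4 - 49*b*q^3 - 294*q^4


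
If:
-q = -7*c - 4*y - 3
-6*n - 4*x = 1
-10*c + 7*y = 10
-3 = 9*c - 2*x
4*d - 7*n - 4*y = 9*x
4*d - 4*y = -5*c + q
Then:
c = 142/495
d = 9049/1980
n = -223/110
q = 6119/495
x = 307/110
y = 182/99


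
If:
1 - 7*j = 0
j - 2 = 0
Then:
No Solution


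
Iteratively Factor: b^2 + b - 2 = (b - 1)*(b + 2)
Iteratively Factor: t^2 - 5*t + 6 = (t - 2)*(t - 3)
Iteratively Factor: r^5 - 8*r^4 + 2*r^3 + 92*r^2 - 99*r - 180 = (r - 4)*(r^4 - 4*r^3 - 14*r^2 + 36*r + 45) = (r - 5)*(r - 4)*(r^3 + r^2 - 9*r - 9) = (r - 5)*(r - 4)*(r + 1)*(r^2 - 9) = (r - 5)*(r - 4)*(r - 3)*(r + 1)*(r + 3)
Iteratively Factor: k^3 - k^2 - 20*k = (k + 4)*(k^2 - 5*k) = (k - 5)*(k + 4)*(k)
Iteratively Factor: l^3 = (l)*(l^2) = l^2*(l)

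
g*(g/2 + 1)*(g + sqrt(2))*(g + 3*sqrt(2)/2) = g^4/2 + g^3 + 5*sqrt(2)*g^3/4 + 3*g^2/2 + 5*sqrt(2)*g^2/2 + 3*g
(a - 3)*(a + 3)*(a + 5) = a^3 + 5*a^2 - 9*a - 45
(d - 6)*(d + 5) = d^2 - d - 30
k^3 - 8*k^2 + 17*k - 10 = (k - 5)*(k - 2)*(k - 1)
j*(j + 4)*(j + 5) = j^3 + 9*j^2 + 20*j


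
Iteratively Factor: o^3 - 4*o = (o + 2)*(o^2 - 2*o) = (o - 2)*(o + 2)*(o)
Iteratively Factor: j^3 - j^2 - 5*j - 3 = (j + 1)*(j^2 - 2*j - 3) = (j - 3)*(j + 1)*(j + 1)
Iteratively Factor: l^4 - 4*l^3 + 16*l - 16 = (l - 2)*(l^3 - 2*l^2 - 4*l + 8) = (l - 2)^2*(l^2 - 4) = (l - 2)^3*(l + 2)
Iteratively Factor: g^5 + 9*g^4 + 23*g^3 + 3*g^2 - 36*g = (g)*(g^4 + 9*g^3 + 23*g^2 + 3*g - 36) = g*(g + 4)*(g^3 + 5*g^2 + 3*g - 9) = g*(g + 3)*(g + 4)*(g^2 + 2*g - 3) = g*(g - 1)*(g + 3)*(g + 4)*(g + 3)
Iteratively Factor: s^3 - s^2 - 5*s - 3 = (s - 3)*(s^2 + 2*s + 1) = (s - 3)*(s + 1)*(s + 1)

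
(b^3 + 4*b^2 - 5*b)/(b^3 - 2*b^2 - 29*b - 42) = b*(-b^2 - 4*b + 5)/(-b^3 + 2*b^2 + 29*b + 42)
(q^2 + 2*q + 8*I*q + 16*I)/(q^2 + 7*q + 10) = (q + 8*I)/(q + 5)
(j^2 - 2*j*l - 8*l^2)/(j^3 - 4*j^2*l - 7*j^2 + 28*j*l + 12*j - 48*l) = (j + 2*l)/(j^2 - 7*j + 12)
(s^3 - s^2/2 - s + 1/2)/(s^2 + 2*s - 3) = (2*s^2 + s - 1)/(2*(s + 3))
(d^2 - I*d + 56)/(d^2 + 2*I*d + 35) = (d - 8*I)/(d - 5*I)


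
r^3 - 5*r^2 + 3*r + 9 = (r - 3)^2*(r + 1)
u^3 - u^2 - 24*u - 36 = (u - 6)*(u + 2)*(u + 3)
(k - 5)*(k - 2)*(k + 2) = k^3 - 5*k^2 - 4*k + 20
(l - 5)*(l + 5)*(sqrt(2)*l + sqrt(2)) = sqrt(2)*l^3 + sqrt(2)*l^2 - 25*sqrt(2)*l - 25*sqrt(2)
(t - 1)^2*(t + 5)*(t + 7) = t^4 + 10*t^3 + 12*t^2 - 58*t + 35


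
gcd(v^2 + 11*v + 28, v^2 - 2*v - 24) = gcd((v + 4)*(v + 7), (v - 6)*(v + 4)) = v + 4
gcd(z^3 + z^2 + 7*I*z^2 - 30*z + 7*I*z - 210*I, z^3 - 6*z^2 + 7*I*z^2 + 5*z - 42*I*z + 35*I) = z^2 + z*(-5 + 7*I) - 35*I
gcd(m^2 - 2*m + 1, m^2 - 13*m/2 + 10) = 1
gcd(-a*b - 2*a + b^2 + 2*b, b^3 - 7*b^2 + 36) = b + 2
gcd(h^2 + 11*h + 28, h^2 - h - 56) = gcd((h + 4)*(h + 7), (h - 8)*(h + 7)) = h + 7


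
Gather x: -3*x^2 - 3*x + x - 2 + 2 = -3*x^2 - 2*x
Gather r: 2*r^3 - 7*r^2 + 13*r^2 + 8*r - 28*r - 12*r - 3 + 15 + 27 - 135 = 2*r^3 + 6*r^2 - 32*r - 96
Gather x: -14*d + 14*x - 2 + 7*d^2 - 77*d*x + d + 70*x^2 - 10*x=7*d^2 - 13*d + 70*x^2 + x*(4 - 77*d) - 2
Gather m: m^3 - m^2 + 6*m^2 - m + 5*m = m^3 + 5*m^2 + 4*m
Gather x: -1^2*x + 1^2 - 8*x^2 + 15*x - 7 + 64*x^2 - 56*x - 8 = 56*x^2 - 42*x - 14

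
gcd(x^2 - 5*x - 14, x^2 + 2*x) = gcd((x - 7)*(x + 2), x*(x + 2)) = x + 2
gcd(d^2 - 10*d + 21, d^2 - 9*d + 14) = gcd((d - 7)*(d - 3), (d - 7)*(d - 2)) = d - 7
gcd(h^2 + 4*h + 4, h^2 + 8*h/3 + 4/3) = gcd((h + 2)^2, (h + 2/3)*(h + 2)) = h + 2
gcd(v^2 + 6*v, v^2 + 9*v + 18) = v + 6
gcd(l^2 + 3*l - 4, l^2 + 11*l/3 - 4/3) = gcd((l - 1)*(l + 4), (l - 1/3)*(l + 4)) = l + 4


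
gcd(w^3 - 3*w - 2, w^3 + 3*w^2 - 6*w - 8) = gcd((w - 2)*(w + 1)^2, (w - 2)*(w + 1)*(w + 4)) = w^2 - w - 2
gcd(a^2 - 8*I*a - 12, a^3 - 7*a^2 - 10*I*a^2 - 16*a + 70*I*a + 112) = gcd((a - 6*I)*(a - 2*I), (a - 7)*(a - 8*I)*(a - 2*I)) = a - 2*I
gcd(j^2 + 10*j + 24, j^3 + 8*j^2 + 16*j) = j + 4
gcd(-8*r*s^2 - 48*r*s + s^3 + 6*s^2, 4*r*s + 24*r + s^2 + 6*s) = s + 6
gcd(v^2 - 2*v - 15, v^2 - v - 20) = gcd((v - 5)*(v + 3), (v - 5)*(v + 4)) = v - 5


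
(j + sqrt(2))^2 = j^2 + 2*sqrt(2)*j + 2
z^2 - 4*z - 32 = (z - 8)*(z + 4)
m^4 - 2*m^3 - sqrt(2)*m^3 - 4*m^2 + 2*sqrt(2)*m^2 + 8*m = m*(m - 2)*(m - 2*sqrt(2))*(m + sqrt(2))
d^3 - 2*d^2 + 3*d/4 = d*(d - 3/2)*(d - 1/2)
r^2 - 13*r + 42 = (r - 7)*(r - 6)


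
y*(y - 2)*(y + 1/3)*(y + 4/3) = y^4 - y^3/3 - 26*y^2/9 - 8*y/9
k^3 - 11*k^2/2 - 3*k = k*(k - 6)*(k + 1/2)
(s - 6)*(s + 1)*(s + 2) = s^3 - 3*s^2 - 16*s - 12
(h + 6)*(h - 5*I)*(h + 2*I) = h^3 + 6*h^2 - 3*I*h^2 + 10*h - 18*I*h + 60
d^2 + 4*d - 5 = (d - 1)*(d + 5)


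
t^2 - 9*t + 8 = (t - 8)*(t - 1)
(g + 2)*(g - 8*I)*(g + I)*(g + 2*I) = g^4 + 2*g^3 - 5*I*g^3 + 22*g^2 - 10*I*g^2 + 44*g + 16*I*g + 32*I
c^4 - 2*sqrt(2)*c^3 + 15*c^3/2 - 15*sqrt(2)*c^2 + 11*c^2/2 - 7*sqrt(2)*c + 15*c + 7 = (c + 1/2)*(c + 7)*(c - sqrt(2))^2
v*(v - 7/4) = v^2 - 7*v/4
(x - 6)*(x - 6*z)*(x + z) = x^3 - 5*x^2*z - 6*x^2 - 6*x*z^2 + 30*x*z + 36*z^2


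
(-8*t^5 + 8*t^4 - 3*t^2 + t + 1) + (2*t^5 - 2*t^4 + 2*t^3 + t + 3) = -6*t^5 + 6*t^4 + 2*t^3 - 3*t^2 + 2*t + 4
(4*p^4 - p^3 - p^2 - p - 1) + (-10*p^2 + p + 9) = 4*p^4 - p^3 - 11*p^2 + 8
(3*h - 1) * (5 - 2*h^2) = -6*h^3 + 2*h^2 + 15*h - 5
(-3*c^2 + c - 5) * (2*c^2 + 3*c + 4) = -6*c^4 - 7*c^3 - 19*c^2 - 11*c - 20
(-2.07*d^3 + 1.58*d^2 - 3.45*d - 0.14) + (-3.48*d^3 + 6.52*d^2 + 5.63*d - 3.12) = -5.55*d^3 + 8.1*d^2 + 2.18*d - 3.26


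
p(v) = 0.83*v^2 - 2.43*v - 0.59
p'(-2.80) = -7.08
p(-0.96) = 2.51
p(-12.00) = 148.09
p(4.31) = 4.35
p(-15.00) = 222.61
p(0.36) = -1.36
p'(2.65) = 1.97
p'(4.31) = 4.72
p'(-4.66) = -10.17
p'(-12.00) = -22.35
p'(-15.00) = -27.33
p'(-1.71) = -5.27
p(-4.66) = 28.76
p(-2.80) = 12.72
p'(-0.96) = -4.02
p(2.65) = -1.20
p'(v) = 1.66*v - 2.43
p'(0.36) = -1.83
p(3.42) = 0.81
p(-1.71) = 5.99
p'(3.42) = 3.25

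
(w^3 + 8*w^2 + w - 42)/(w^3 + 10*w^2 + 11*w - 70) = (w + 3)/(w + 5)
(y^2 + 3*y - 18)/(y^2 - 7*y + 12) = (y + 6)/(y - 4)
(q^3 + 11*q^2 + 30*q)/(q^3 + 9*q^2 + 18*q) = (q + 5)/(q + 3)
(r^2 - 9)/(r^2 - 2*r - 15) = (r - 3)/(r - 5)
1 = 1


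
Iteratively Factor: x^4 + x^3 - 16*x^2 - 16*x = (x + 1)*(x^3 - 16*x) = (x - 4)*(x + 1)*(x^2 + 4*x) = (x - 4)*(x + 1)*(x + 4)*(x)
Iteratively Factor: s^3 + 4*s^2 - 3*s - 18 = (s + 3)*(s^2 + s - 6) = (s + 3)^2*(s - 2)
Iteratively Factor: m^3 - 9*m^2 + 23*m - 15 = (m - 1)*(m^2 - 8*m + 15) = (m - 5)*(m - 1)*(m - 3)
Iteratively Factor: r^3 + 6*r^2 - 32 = (r - 2)*(r^2 + 8*r + 16) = (r - 2)*(r + 4)*(r + 4)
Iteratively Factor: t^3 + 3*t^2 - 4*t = (t + 4)*(t^2 - t) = t*(t + 4)*(t - 1)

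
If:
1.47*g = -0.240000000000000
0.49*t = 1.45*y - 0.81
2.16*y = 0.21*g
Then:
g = -0.16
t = -1.70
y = -0.02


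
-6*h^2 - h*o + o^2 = (-3*h + o)*(2*h + o)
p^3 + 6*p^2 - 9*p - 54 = (p - 3)*(p + 3)*(p + 6)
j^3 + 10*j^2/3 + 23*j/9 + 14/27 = (j + 1/3)*(j + 2/3)*(j + 7/3)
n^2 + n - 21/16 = (n - 3/4)*(n + 7/4)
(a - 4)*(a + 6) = a^2 + 2*a - 24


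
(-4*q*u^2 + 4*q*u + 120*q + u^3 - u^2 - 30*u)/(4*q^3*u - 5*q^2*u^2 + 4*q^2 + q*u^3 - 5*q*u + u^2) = (-u^2 + u + 30)/(q^2*u - q*u^2 + q - u)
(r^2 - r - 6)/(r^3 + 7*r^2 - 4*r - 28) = (r - 3)/(r^2 + 5*r - 14)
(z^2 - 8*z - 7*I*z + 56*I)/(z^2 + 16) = (z^2 - 8*z - 7*I*z + 56*I)/(z^2 + 16)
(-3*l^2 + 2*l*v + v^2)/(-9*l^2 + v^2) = (-l + v)/(-3*l + v)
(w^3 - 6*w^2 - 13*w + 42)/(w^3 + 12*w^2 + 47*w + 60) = (w^2 - 9*w + 14)/(w^2 + 9*w + 20)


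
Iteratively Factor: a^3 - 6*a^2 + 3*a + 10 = (a + 1)*(a^2 - 7*a + 10) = (a - 2)*(a + 1)*(a - 5)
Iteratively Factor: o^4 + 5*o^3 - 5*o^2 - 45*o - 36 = (o - 3)*(o^3 + 8*o^2 + 19*o + 12) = (o - 3)*(o + 1)*(o^2 + 7*o + 12) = (o - 3)*(o + 1)*(o + 4)*(o + 3)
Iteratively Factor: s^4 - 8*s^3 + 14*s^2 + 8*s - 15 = (s - 1)*(s^3 - 7*s^2 + 7*s + 15) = (s - 5)*(s - 1)*(s^2 - 2*s - 3) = (s - 5)*(s - 1)*(s + 1)*(s - 3)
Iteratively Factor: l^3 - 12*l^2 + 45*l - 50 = (l - 5)*(l^2 - 7*l + 10) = (l - 5)*(l - 2)*(l - 5)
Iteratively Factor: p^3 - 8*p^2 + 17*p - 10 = (p - 5)*(p^2 - 3*p + 2) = (p - 5)*(p - 1)*(p - 2)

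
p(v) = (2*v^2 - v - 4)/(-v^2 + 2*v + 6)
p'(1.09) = 0.47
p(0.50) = -0.59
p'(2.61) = 3.30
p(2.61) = 1.59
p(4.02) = -11.46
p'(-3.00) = -0.23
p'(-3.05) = -0.21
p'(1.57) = 0.77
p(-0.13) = -0.67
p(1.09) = -0.39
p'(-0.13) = -0.00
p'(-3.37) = -0.12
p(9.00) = -2.61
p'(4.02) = 25.53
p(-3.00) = -1.89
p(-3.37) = -1.83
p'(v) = (2*v - 2)*(2*v^2 - v - 4)/(-v^2 + 2*v + 6)^2 + (4*v - 1)/(-v^2 + 2*v + 6) = (3*v^2 + 16*v + 2)/(v^4 - 4*v^3 - 8*v^2 + 24*v + 36)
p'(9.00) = 0.12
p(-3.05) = -1.88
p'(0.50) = 0.24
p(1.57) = -0.10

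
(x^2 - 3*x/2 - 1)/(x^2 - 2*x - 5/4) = 2*(x - 2)/(2*x - 5)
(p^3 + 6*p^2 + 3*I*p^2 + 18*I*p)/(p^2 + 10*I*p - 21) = p*(p + 6)/(p + 7*I)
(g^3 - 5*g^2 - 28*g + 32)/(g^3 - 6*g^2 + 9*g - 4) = (g^2 - 4*g - 32)/(g^2 - 5*g + 4)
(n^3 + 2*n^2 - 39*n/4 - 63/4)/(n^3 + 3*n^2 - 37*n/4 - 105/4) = (2*n + 3)/(2*n + 5)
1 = 1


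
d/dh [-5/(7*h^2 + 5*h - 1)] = 5*(14*h + 5)/(7*h^2 + 5*h - 1)^2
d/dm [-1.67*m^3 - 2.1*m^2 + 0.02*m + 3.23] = -5.01*m^2 - 4.2*m + 0.02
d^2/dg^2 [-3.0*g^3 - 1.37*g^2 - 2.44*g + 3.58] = -18.0*g - 2.74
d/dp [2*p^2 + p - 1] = 4*p + 1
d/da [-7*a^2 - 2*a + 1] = -14*a - 2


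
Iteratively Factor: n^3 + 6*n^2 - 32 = (n + 4)*(n^2 + 2*n - 8) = (n - 2)*(n + 4)*(n + 4)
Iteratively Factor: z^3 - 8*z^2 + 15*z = (z - 5)*(z^2 - 3*z) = z*(z - 5)*(z - 3)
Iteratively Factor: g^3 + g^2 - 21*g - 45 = (g + 3)*(g^2 - 2*g - 15) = (g - 5)*(g + 3)*(g + 3)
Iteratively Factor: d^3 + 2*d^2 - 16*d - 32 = (d - 4)*(d^2 + 6*d + 8) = (d - 4)*(d + 4)*(d + 2)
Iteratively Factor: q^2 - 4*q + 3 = (q - 1)*(q - 3)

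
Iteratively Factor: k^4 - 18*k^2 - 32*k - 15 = (k - 5)*(k^3 + 5*k^2 + 7*k + 3) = (k - 5)*(k + 1)*(k^2 + 4*k + 3) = (k - 5)*(k + 1)^2*(k + 3)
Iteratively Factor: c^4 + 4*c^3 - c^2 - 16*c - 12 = (c + 3)*(c^3 + c^2 - 4*c - 4) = (c - 2)*(c + 3)*(c^2 + 3*c + 2) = (c - 2)*(c + 1)*(c + 3)*(c + 2)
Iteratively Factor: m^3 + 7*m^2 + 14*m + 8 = (m + 4)*(m^2 + 3*m + 2) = (m + 2)*(m + 4)*(m + 1)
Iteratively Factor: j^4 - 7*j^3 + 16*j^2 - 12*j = (j - 3)*(j^3 - 4*j^2 + 4*j) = (j - 3)*(j - 2)*(j^2 - 2*j) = (j - 3)*(j - 2)^2*(j)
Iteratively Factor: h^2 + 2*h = (h + 2)*(h)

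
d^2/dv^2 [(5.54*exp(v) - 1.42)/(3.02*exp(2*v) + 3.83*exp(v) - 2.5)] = (50.527016*exp(4*v) - 115.882836*exp(3*v) + 201.688284*exp(2*v) - 10.668338*exp(v) + 21.0285)*exp(v)/(27.543608*exp(6*v) + 104.793396*exp(5*v) + 64.497234*exp(4*v) - 117.317113*exp(3*v) - 53.39175*exp(2*v) + 71.8125*exp(v) - 15.625)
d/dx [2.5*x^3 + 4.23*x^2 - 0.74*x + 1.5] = 7.5*x^2 + 8.46*x - 0.74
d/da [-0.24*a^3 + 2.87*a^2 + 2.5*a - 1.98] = -0.72*a^2 + 5.74*a + 2.5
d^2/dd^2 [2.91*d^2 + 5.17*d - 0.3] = 5.82000000000000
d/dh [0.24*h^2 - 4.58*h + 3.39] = 0.48*h - 4.58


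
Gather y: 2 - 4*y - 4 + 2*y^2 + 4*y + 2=2*y^2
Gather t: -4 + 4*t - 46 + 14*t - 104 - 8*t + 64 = 10*t - 90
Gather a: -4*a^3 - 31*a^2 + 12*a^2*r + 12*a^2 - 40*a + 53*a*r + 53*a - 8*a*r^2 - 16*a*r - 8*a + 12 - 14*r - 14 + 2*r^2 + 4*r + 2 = -4*a^3 + a^2*(12*r - 19) + a*(-8*r^2 + 37*r + 5) + 2*r^2 - 10*r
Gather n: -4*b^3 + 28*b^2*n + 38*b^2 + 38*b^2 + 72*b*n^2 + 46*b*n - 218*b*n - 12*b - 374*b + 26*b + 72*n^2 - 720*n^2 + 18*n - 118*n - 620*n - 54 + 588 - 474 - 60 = -4*b^3 + 76*b^2 - 360*b + n^2*(72*b - 648) + n*(28*b^2 - 172*b - 720)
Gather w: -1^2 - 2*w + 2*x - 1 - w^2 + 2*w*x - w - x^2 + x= -w^2 + w*(2*x - 3) - x^2 + 3*x - 2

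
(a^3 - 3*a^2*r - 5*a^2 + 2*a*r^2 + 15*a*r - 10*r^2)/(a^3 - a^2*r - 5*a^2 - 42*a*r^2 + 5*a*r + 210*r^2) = (-a^2 + 3*a*r - 2*r^2)/(-a^2 + a*r + 42*r^2)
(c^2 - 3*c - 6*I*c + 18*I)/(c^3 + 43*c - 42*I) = (c - 3)/(c^2 + 6*I*c + 7)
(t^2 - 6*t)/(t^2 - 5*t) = (t - 6)/(t - 5)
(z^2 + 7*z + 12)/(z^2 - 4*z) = (z^2 + 7*z + 12)/(z*(z - 4))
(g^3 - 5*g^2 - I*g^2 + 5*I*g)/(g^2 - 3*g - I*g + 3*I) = g*(g - 5)/(g - 3)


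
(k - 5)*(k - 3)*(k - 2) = k^3 - 10*k^2 + 31*k - 30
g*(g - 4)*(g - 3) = g^3 - 7*g^2 + 12*g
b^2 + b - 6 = (b - 2)*(b + 3)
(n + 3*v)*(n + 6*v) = n^2 + 9*n*v + 18*v^2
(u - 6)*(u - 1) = u^2 - 7*u + 6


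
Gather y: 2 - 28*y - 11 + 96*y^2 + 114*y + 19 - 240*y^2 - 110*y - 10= -144*y^2 - 24*y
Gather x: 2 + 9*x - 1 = 9*x + 1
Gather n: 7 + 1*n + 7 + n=2*n + 14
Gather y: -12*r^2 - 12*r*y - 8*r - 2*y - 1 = -12*r^2 - 8*r + y*(-12*r - 2) - 1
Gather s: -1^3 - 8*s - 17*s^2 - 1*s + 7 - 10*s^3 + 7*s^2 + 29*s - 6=-10*s^3 - 10*s^2 + 20*s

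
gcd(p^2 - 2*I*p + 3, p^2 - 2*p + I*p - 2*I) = p + I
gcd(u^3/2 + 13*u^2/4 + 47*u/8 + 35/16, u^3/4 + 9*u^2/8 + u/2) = u + 1/2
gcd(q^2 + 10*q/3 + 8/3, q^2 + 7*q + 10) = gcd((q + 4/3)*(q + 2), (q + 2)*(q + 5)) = q + 2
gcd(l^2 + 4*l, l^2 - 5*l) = l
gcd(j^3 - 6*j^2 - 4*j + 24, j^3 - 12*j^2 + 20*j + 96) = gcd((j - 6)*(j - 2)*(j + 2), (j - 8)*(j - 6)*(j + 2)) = j^2 - 4*j - 12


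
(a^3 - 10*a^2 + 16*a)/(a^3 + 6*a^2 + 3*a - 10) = a*(a^2 - 10*a + 16)/(a^3 + 6*a^2 + 3*a - 10)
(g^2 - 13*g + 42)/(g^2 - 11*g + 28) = (g - 6)/(g - 4)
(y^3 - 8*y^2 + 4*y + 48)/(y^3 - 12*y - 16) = (y - 6)/(y + 2)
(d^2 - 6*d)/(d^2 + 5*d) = (d - 6)/(d + 5)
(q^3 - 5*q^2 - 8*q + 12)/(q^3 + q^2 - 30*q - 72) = (q^2 + q - 2)/(q^2 + 7*q + 12)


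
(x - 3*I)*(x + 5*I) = x^2 + 2*I*x + 15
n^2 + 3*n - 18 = (n - 3)*(n + 6)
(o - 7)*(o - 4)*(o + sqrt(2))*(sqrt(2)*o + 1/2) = sqrt(2)*o^4 - 11*sqrt(2)*o^3 + 5*o^3/2 - 55*o^2/2 + 57*sqrt(2)*o^2/2 - 11*sqrt(2)*o/2 + 70*o + 14*sqrt(2)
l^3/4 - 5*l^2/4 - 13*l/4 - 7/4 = (l/4 + 1/4)*(l - 7)*(l + 1)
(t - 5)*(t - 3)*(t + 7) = t^3 - t^2 - 41*t + 105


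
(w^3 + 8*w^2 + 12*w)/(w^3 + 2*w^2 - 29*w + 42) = w*(w^2 + 8*w + 12)/(w^3 + 2*w^2 - 29*w + 42)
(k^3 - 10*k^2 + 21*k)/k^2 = k - 10 + 21/k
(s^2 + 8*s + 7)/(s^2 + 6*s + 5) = (s + 7)/(s + 5)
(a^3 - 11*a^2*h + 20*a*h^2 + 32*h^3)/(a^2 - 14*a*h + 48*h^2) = (a^2 - 3*a*h - 4*h^2)/(a - 6*h)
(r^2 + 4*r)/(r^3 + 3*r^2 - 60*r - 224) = r/(r^2 - r - 56)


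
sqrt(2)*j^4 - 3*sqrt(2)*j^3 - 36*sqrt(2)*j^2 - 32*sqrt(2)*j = j*(j - 8)*(j + 4)*(sqrt(2)*j + sqrt(2))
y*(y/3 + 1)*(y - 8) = y^3/3 - 5*y^2/3 - 8*y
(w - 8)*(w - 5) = w^2 - 13*w + 40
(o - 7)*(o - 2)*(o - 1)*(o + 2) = o^4 - 8*o^3 + 3*o^2 + 32*o - 28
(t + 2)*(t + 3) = t^2 + 5*t + 6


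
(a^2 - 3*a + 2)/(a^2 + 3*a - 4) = (a - 2)/(a + 4)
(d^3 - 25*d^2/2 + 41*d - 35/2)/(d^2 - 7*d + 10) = (2*d^2 - 15*d + 7)/(2*(d - 2))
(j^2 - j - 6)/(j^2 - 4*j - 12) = (j - 3)/(j - 6)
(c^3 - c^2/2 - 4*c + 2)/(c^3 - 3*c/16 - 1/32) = 16*(c^2 - 4)/(16*c^2 + 8*c + 1)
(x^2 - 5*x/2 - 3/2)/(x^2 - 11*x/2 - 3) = (x - 3)/(x - 6)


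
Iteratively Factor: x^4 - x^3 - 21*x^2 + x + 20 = (x + 1)*(x^3 - 2*x^2 - 19*x + 20) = (x - 1)*(x + 1)*(x^2 - x - 20) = (x - 1)*(x + 1)*(x + 4)*(x - 5)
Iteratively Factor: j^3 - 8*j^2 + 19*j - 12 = (j - 4)*(j^2 - 4*j + 3) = (j - 4)*(j - 3)*(j - 1)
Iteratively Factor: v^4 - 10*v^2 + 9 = (v + 1)*(v^3 - v^2 - 9*v + 9) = (v - 3)*(v + 1)*(v^2 + 2*v - 3) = (v - 3)*(v - 1)*(v + 1)*(v + 3)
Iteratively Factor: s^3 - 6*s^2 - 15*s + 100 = (s + 4)*(s^2 - 10*s + 25) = (s - 5)*(s + 4)*(s - 5)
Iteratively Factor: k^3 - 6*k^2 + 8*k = (k - 2)*(k^2 - 4*k) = k*(k - 2)*(k - 4)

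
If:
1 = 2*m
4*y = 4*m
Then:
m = 1/2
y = 1/2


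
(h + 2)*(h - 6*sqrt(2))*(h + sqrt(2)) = h^3 - 5*sqrt(2)*h^2 + 2*h^2 - 10*sqrt(2)*h - 12*h - 24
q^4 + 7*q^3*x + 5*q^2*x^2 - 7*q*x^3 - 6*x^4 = (q - x)*(q + x)^2*(q + 6*x)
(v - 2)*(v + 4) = v^2 + 2*v - 8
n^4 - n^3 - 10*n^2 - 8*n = n*(n - 4)*(n + 1)*(n + 2)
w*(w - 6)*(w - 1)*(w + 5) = w^4 - 2*w^3 - 29*w^2 + 30*w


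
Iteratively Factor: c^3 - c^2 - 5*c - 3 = (c + 1)*(c^2 - 2*c - 3) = (c - 3)*(c + 1)*(c + 1)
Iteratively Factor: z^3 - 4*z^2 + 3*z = (z - 3)*(z^2 - z) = z*(z - 3)*(z - 1)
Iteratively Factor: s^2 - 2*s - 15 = (s + 3)*(s - 5)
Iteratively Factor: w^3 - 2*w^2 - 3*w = (w + 1)*(w^2 - 3*w) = (w - 3)*(w + 1)*(w)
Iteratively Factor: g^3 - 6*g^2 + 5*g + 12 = (g + 1)*(g^2 - 7*g + 12) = (g - 4)*(g + 1)*(g - 3)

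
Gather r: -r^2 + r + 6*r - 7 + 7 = -r^2 + 7*r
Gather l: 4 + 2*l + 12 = 2*l + 16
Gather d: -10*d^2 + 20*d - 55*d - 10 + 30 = -10*d^2 - 35*d + 20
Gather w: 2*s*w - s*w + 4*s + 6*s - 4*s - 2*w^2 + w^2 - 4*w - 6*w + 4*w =6*s - w^2 + w*(s - 6)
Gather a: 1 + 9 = 10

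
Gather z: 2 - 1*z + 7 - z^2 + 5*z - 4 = -z^2 + 4*z + 5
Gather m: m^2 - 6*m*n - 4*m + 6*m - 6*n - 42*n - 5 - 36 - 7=m^2 + m*(2 - 6*n) - 48*n - 48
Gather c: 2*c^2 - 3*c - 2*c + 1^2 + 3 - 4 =2*c^2 - 5*c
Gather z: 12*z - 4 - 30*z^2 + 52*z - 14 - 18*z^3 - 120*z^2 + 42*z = -18*z^3 - 150*z^2 + 106*z - 18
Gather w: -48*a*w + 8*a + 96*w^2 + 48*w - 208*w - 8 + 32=8*a + 96*w^2 + w*(-48*a - 160) + 24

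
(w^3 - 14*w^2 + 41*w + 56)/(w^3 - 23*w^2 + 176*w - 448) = (w + 1)/(w - 8)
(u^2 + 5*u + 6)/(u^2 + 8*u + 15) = (u + 2)/(u + 5)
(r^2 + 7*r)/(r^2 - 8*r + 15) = r*(r + 7)/(r^2 - 8*r + 15)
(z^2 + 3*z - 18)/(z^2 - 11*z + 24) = (z + 6)/(z - 8)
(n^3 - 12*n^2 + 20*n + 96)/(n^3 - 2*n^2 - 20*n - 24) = (n - 8)/(n + 2)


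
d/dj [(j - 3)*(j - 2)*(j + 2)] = 3*j^2 - 6*j - 4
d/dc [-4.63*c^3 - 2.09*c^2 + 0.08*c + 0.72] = -13.89*c^2 - 4.18*c + 0.08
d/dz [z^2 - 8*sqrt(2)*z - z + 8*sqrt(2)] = 2*z - 8*sqrt(2) - 1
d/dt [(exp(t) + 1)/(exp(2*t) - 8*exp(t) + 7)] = (-2*(exp(t) - 4)*(exp(t) + 1) + exp(2*t) - 8*exp(t) + 7)*exp(t)/(exp(2*t) - 8*exp(t) + 7)^2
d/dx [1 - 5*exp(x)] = -5*exp(x)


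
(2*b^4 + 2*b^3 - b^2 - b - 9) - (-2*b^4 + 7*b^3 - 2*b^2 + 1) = 4*b^4 - 5*b^3 + b^2 - b - 10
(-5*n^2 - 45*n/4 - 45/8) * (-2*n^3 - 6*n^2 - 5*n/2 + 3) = 10*n^5 + 105*n^4/2 + 365*n^3/4 + 375*n^2/8 - 315*n/16 - 135/8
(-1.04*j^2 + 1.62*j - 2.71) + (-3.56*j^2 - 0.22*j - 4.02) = -4.6*j^2 + 1.4*j - 6.73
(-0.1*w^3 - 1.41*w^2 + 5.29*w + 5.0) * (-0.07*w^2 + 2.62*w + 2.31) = 0.007*w^5 - 0.1633*w^4 - 4.2955*w^3 + 10.2527*w^2 + 25.3199*w + 11.55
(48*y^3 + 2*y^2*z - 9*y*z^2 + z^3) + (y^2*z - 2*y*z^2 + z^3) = 48*y^3 + 3*y^2*z - 11*y*z^2 + 2*z^3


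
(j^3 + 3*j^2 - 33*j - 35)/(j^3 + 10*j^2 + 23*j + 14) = (j - 5)/(j + 2)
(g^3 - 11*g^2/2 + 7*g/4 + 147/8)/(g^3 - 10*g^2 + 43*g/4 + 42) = (g - 7/2)/(g - 8)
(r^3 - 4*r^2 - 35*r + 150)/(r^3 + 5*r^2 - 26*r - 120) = (r - 5)/(r + 4)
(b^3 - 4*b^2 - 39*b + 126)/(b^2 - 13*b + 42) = (b^2 + 3*b - 18)/(b - 6)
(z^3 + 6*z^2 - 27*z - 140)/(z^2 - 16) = (z^2 + 2*z - 35)/(z - 4)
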